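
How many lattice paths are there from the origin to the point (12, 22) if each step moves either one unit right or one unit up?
Number of paths = 548354040

A monotone lattice path from (0, 0) to (12, 22) consists of 12 east steps and 22 north steps in some order, so it is determined by which 12 of the 34 steps are east. The count is C(34, 12) = 548354040.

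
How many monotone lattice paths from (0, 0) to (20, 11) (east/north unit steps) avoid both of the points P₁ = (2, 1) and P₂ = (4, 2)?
Number of paths = 33045135

Inclusion–exclusion. Total paths: C(31, 20) = 84672315. Through P₁: C(3, 2)·C(28, 18) = 39369330. Through P₂: C(6, 4)·C(25, 16) = 30644625. Since P₁ is strictly southwest of P₂, a monotone path through both must visit P₁ then P₂; paths through both = C(3, 2)·C(3, 2)·C(25, 16) = 18386775. Avoid both = 84672315 − 39369330 − 30644625 + 18386775 = 33045135.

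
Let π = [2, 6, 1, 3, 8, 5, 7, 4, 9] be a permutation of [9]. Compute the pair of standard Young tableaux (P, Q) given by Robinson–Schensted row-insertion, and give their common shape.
P = [1, 3, 4, 7, 9] / [2, 5, 8] / [6];  Q = [1, 2, 5, 7, 9] / [3, 4, 6] / [8];  common shape = (5, 3, 1)

Row-insert the values π_1, π_2, … into P one at a time, bumping the leftmost entry strictly greater than the inserted value down to the next row. The recording tableau Q records, in position (i, j), the step at which that cell was added to P.
  Insert 2 (step 1): P = [2];  Q = [1]
  Insert 6 (step 2): P = [2, 6];  Q = [1, 2]
  Insert 1 (step 3): P = [1, 6] / [2];  Q = [1, 2] / [3]
  Insert 3 (step 4): P = [1, 3] / [2, 6];  Q = [1, 2] / [3, 4]
  Insert 8 (step 5): P = [1, 3, 8] / [2, 6];  Q = [1, 2, 5] / [3, 4]
  Insert 5 (step 6): P = [1, 3, 5] / [2, 6, 8];  Q = [1, 2, 5] / [3, 4, 6]
  Insert 7 (step 7): P = [1, 3, 5, 7] / [2, 6, 8];  Q = [1, 2, 5, 7] / [3, 4, 6]
  Insert 4 (step 8): P = [1, 3, 4, 7] / [2, 5, 8] / [6];  Q = [1, 2, 5, 7] / [3, 4, 6] / [8]
  Insert 9 (step 9): P = [1, 3, 4, 7, 9] / [2, 5, 8] / [6];  Q = [1, 2, 5, 7, 9] / [3, 4, 6] / [8]
Final shape: (5, 3, 1).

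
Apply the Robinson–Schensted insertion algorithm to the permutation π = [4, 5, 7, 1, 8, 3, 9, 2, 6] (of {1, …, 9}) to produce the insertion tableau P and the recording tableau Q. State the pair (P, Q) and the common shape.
P = [1, 2, 6, 8, 9] / [3, 5, 7] / [4];  Q = [1, 2, 3, 5, 7] / [4, 6, 9] / [8];  common shape = (5, 3, 1)

Row-insert the values π_1, π_2, … into P one at a time, bumping the leftmost entry strictly greater than the inserted value down to the next row. The recording tableau Q records, in position (i, j), the step at which that cell was added to P.
  Insert 4 (step 1): P = [4];  Q = [1]
  Insert 5 (step 2): P = [4, 5];  Q = [1, 2]
  Insert 7 (step 3): P = [4, 5, 7];  Q = [1, 2, 3]
  Insert 1 (step 4): P = [1, 5, 7] / [4];  Q = [1, 2, 3] / [4]
  Insert 8 (step 5): P = [1, 5, 7, 8] / [4];  Q = [1, 2, 3, 5] / [4]
  Insert 3 (step 6): P = [1, 3, 7, 8] / [4, 5];  Q = [1, 2, 3, 5] / [4, 6]
  Insert 9 (step 7): P = [1, 3, 7, 8, 9] / [4, 5];  Q = [1, 2, 3, 5, 7] / [4, 6]
  Insert 2 (step 8): P = [1, 2, 7, 8, 9] / [3, 5] / [4];  Q = [1, 2, 3, 5, 7] / [4, 6] / [8]
  Insert 6 (step 9): P = [1, 2, 6, 8, 9] / [3, 5, 7] / [4];  Q = [1, 2, 3, 5, 7] / [4, 6, 9] / [8]
Final shape: (5, 3, 1).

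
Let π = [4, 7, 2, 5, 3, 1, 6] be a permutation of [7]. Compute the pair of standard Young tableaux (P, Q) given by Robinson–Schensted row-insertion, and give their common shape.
P = [1, 3, 6] / [2, 5] / [4] / [7];  Q = [1, 2, 7] / [3, 4] / [5] / [6];  common shape = (3, 2, 1, 1)

Row-insert the values π_1, π_2, … into P one at a time, bumping the leftmost entry strictly greater than the inserted value down to the next row. The recording tableau Q records, in position (i, j), the step at which that cell was added to P.
  Insert 4 (step 1): P = [4];  Q = [1]
  Insert 7 (step 2): P = [4, 7];  Q = [1, 2]
  Insert 2 (step 3): P = [2, 7] / [4];  Q = [1, 2] / [3]
  Insert 5 (step 4): P = [2, 5] / [4, 7];  Q = [1, 2] / [3, 4]
  Insert 3 (step 5): P = [2, 3] / [4, 5] / [7];  Q = [1, 2] / [3, 4] / [5]
  Insert 1 (step 6): P = [1, 3] / [2, 5] / [4] / [7];  Q = [1, 2] / [3, 4] / [5] / [6]
  Insert 6 (step 7): P = [1, 3, 6] / [2, 5] / [4] / [7];  Q = [1, 2, 7] / [3, 4] / [5] / [6]
Final shape: (3, 2, 1, 1).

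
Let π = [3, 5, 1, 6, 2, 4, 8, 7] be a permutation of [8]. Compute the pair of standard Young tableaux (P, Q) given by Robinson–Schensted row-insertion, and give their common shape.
P = [1, 2, 4, 7] / [3, 5, 6, 8];  Q = [1, 2, 4, 7] / [3, 5, 6, 8];  common shape = (4, 4)

Row-insert the values π_1, π_2, … into P one at a time, bumping the leftmost entry strictly greater than the inserted value down to the next row. The recording tableau Q records, in position (i, j), the step at which that cell was added to P.
  Insert 3 (step 1): P = [3];  Q = [1]
  Insert 5 (step 2): P = [3, 5];  Q = [1, 2]
  Insert 1 (step 3): P = [1, 5] / [3];  Q = [1, 2] / [3]
  Insert 6 (step 4): P = [1, 5, 6] / [3];  Q = [1, 2, 4] / [3]
  Insert 2 (step 5): P = [1, 2, 6] / [3, 5];  Q = [1, 2, 4] / [3, 5]
  Insert 4 (step 6): P = [1, 2, 4] / [3, 5, 6];  Q = [1, 2, 4] / [3, 5, 6]
  Insert 8 (step 7): P = [1, 2, 4, 8] / [3, 5, 6];  Q = [1, 2, 4, 7] / [3, 5, 6]
  Insert 7 (step 8): P = [1, 2, 4, 7] / [3, 5, 6, 8];  Q = [1, 2, 4, 7] / [3, 5, 6, 8]
Final shape: (4, 4).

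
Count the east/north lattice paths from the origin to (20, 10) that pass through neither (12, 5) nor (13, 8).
Number of paths = 15646491

Inclusion–exclusion. Total paths: C(30, 20) = 30045015. Through P₁: C(17, 12)·C(13, 8) = 7963956. Through P₂: C(21, 13)·C(9, 7) = 7325640. Since P₁ is strictly southwest of P₂, a monotone path through both must visit P₁ then P₂; paths through both = C(17, 12)·C(4, 1)·C(9, 7) = 891072. Avoid both = 30045015 − 7963956 − 7325640 + 891072 = 15646491.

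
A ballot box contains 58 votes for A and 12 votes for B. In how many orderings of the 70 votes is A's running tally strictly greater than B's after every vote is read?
Strict-lead orderings = 6991273238456

Total orderings of the 70 votes with 58 for A: C(70, 58) = 10638894058520. By the Bertrand ballot formula (Cycle Lemma / reflection principle), the number of orderings in which A is strictly ahead of B throughout is (p − q)/(p + q) · C(p + q, p) = (58 − 12)/(58 + 12) · 10638894058520 = 6991273238456.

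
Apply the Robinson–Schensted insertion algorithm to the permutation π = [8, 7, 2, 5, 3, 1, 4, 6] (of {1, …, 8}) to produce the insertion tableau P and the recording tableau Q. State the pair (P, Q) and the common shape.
P = [1, 3, 4, 6] / [2] / [5] / [7] / [8];  Q = [1, 4, 7, 8] / [2] / [3] / [5] / [6];  common shape = (4, 1, 1, 1, 1)

Row-insert the values π_1, π_2, … into P one at a time, bumping the leftmost entry strictly greater than the inserted value down to the next row. The recording tableau Q records, in position (i, j), the step at which that cell was added to P.
  Insert 8 (step 1): P = [8];  Q = [1]
  Insert 7 (step 2): P = [7] / [8];  Q = [1] / [2]
  Insert 2 (step 3): P = [2] / [7] / [8];  Q = [1] / [2] / [3]
  Insert 5 (step 4): P = [2, 5] / [7] / [8];  Q = [1, 4] / [2] / [3]
  Insert 3 (step 5): P = [2, 3] / [5] / [7] / [8];  Q = [1, 4] / [2] / [3] / [5]
  Insert 1 (step 6): P = [1, 3] / [2] / [5] / [7] / [8];  Q = [1, 4] / [2] / [3] / [5] / [6]
  Insert 4 (step 7): P = [1, 3, 4] / [2] / [5] / [7] / [8];  Q = [1, 4, 7] / [2] / [3] / [5] / [6]
  Insert 6 (step 8): P = [1, 3, 4, 6] / [2] / [5] / [7] / [8];  Q = [1, 4, 7, 8] / [2] / [3] / [5] / [6]
Final shape: (4, 1, 1, 1, 1).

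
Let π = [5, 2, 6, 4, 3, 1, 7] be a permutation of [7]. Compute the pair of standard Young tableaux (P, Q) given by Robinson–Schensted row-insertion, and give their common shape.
P = [1, 3, 7] / [2, 6] / [4] / [5];  Q = [1, 3, 7] / [2, 4] / [5] / [6];  common shape = (3, 2, 1, 1)

Row-insert the values π_1, π_2, … into P one at a time, bumping the leftmost entry strictly greater than the inserted value down to the next row. The recording tableau Q records, in position (i, j), the step at which that cell was added to P.
  Insert 5 (step 1): P = [5];  Q = [1]
  Insert 2 (step 2): P = [2] / [5];  Q = [1] / [2]
  Insert 6 (step 3): P = [2, 6] / [5];  Q = [1, 3] / [2]
  Insert 4 (step 4): P = [2, 4] / [5, 6];  Q = [1, 3] / [2, 4]
  Insert 3 (step 5): P = [2, 3] / [4, 6] / [5];  Q = [1, 3] / [2, 4] / [5]
  Insert 1 (step 6): P = [1, 3] / [2, 6] / [4] / [5];  Q = [1, 3] / [2, 4] / [5] / [6]
  Insert 7 (step 7): P = [1, 3, 7] / [2, 6] / [4] / [5];  Q = [1, 3, 7] / [2, 4] / [5] / [6]
Final shape: (3, 2, 1, 1).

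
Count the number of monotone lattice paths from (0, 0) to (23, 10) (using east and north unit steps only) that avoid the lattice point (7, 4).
Number of paths = 67938750

Total paths from (0, 0) to (23, 10): C(33, 23) = 92561040. Paths through (7, 4): (paths (0, 0) → (7, 4)) × (paths (7, 4) → (23, 10)) = C(11, 7) · C(22, 16) = 330 · 74613 = 24622290. Avoidance count = 92561040 − 24622290 = 67938750.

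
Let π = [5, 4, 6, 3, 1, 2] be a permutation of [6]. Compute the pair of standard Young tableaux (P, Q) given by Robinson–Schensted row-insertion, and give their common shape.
P = [1, 2] / [3, 6] / [4] / [5];  Q = [1, 3] / [2, 6] / [4] / [5];  common shape = (2, 2, 1, 1)

Row-insert the values π_1, π_2, … into P one at a time, bumping the leftmost entry strictly greater than the inserted value down to the next row. The recording tableau Q records, in position (i, j), the step at which that cell was added to P.
  Insert 5 (step 1): P = [5];  Q = [1]
  Insert 4 (step 2): P = [4] / [5];  Q = [1] / [2]
  Insert 6 (step 3): P = [4, 6] / [5];  Q = [1, 3] / [2]
  Insert 3 (step 4): P = [3, 6] / [4] / [5];  Q = [1, 3] / [2] / [4]
  Insert 1 (step 5): P = [1, 6] / [3] / [4] / [5];  Q = [1, 3] / [2] / [4] / [5]
  Insert 2 (step 6): P = [1, 2] / [3, 6] / [4] / [5];  Q = [1, 3] / [2, 6] / [4] / [5]
Final shape: (2, 2, 1, 1).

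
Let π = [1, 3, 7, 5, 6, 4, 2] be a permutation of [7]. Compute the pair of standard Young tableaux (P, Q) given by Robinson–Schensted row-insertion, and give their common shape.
P = [1, 2, 4, 6] / [3] / [5] / [7];  Q = [1, 2, 3, 5] / [4] / [6] / [7];  common shape = (4, 1, 1, 1)

Row-insert the values π_1, π_2, … into P one at a time, bumping the leftmost entry strictly greater than the inserted value down to the next row. The recording tableau Q records, in position (i, j), the step at which that cell was added to P.
  Insert 1 (step 1): P = [1];  Q = [1]
  Insert 3 (step 2): P = [1, 3];  Q = [1, 2]
  Insert 7 (step 3): P = [1, 3, 7];  Q = [1, 2, 3]
  Insert 5 (step 4): P = [1, 3, 5] / [7];  Q = [1, 2, 3] / [4]
  Insert 6 (step 5): P = [1, 3, 5, 6] / [7];  Q = [1, 2, 3, 5] / [4]
  Insert 4 (step 6): P = [1, 3, 4, 6] / [5] / [7];  Q = [1, 2, 3, 5] / [4] / [6]
  Insert 2 (step 7): P = [1, 2, 4, 6] / [3] / [5] / [7];  Q = [1, 2, 3, 5] / [4] / [6] / [7]
Final shape: (4, 1, 1, 1).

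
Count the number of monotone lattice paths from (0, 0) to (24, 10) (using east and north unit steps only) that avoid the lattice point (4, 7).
Number of paths = 130543710

Total paths from (0, 0) to (24, 10): C(34, 24) = 131128140. Paths through (4, 7): (paths (0, 0) → (4, 7)) × (paths (4, 7) → (24, 10)) = C(11, 4) · C(23, 20) = 330 · 1771 = 584430. Avoidance count = 131128140 − 584430 = 130543710.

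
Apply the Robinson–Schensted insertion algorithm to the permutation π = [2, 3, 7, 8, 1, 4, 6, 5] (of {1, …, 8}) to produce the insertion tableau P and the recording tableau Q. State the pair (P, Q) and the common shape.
P = [1, 3, 4, 5] / [2, 6, 8] / [7];  Q = [1, 2, 3, 4] / [5, 6, 7] / [8];  common shape = (4, 3, 1)

Row-insert the values π_1, π_2, … into P one at a time, bumping the leftmost entry strictly greater than the inserted value down to the next row. The recording tableau Q records, in position (i, j), the step at which that cell was added to P.
  Insert 2 (step 1): P = [2];  Q = [1]
  Insert 3 (step 2): P = [2, 3];  Q = [1, 2]
  Insert 7 (step 3): P = [2, 3, 7];  Q = [1, 2, 3]
  Insert 8 (step 4): P = [2, 3, 7, 8];  Q = [1, 2, 3, 4]
  Insert 1 (step 5): P = [1, 3, 7, 8] / [2];  Q = [1, 2, 3, 4] / [5]
  Insert 4 (step 6): P = [1, 3, 4, 8] / [2, 7];  Q = [1, 2, 3, 4] / [5, 6]
  Insert 6 (step 7): P = [1, 3, 4, 6] / [2, 7, 8];  Q = [1, 2, 3, 4] / [5, 6, 7]
  Insert 5 (step 8): P = [1, 3, 4, 5] / [2, 6, 8] / [7];  Q = [1, 2, 3, 4] / [5, 6, 7] / [8]
Final shape: (4, 3, 1).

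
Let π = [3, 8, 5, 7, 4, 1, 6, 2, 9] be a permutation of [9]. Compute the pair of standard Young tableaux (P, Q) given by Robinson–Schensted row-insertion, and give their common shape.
P = [1, 2, 6, 9] / [3, 4] / [5, 7] / [8];  Q = [1, 2, 4, 9] / [3, 7] / [5, 8] / [6];  common shape = (4, 2, 2, 1)

Row-insert the values π_1, π_2, … into P one at a time, bumping the leftmost entry strictly greater than the inserted value down to the next row. The recording tableau Q records, in position (i, j), the step at which that cell was added to P.
  Insert 3 (step 1): P = [3];  Q = [1]
  Insert 8 (step 2): P = [3, 8];  Q = [1, 2]
  Insert 5 (step 3): P = [3, 5] / [8];  Q = [1, 2] / [3]
  Insert 7 (step 4): P = [3, 5, 7] / [8];  Q = [1, 2, 4] / [3]
  Insert 4 (step 5): P = [3, 4, 7] / [5] / [8];  Q = [1, 2, 4] / [3] / [5]
  Insert 1 (step 6): P = [1, 4, 7] / [3] / [5] / [8];  Q = [1, 2, 4] / [3] / [5] / [6]
  Insert 6 (step 7): P = [1, 4, 6] / [3, 7] / [5] / [8];  Q = [1, 2, 4] / [3, 7] / [5] / [6]
  Insert 2 (step 8): P = [1, 2, 6] / [3, 4] / [5, 7] / [8];  Q = [1, 2, 4] / [3, 7] / [5, 8] / [6]
  Insert 9 (step 9): P = [1, 2, 6, 9] / [3, 4] / [5, 7] / [8];  Q = [1, 2, 4, 9] / [3, 7] / [5, 8] / [6]
Final shape: (4, 2, 2, 1).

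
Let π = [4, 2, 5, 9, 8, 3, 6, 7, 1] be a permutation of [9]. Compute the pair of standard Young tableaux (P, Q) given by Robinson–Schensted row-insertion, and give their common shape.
P = [1, 3, 6, 7] / [2, 5, 8] / [4] / [9];  Q = [1, 3, 4, 8] / [2, 5, 7] / [6] / [9];  common shape = (4, 3, 1, 1)

Row-insert the values π_1, π_2, … into P one at a time, bumping the leftmost entry strictly greater than the inserted value down to the next row. The recording tableau Q records, in position (i, j), the step at which that cell was added to P.
  Insert 4 (step 1): P = [4];  Q = [1]
  Insert 2 (step 2): P = [2] / [4];  Q = [1] / [2]
  Insert 5 (step 3): P = [2, 5] / [4];  Q = [1, 3] / [2]
  Insert 9 (step 4): P = [2, 5, 9] / [4];  Q = [1, 3, 4] / [2]
  Insert 8 (step 5): P = [2, 5, 8] / [4, 9];  Q = [1, 3, 4] / [2, 5]
  Insert 3 (step 6): P = [2, 3, 8] / [4, 5] / [9];  Q = [1, 3, 4] / [2, 5] / [6]
  Insert 6 (step 7): P = [2, 3, 6] / [4, 5, 8] / [9];  Q = [1, 3, 4] / [2, 5, 7] / [6]
  Insert 7 (step 8): P = [2, 3, 6, 7] / [4, 5, 8] / [9];  Q = [1, 3, 4, 8] / [2, 5, 7] / [6]
  Insert 1 (step 9): P = [1, 3, 6, 7] / [2, 5, 8] / [4] / [9];  Q = [1, 3, 4, 8] / [2, 5, 7] / [6] / [9]
Final shape: (4, 3, 1, 1).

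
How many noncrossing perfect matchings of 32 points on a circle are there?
C_16 = 35357670

These noncrossing handshakes are counted by the Catalan number C_n = (1/(n + 1)) · C(2n, n). For n = 16: C_16 = (1/17) · C(32, 16) = 601080390/17 = 35357670.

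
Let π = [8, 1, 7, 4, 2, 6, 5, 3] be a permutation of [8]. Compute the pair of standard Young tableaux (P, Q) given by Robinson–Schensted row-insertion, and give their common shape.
P = [1, 2, 3] / [4, 5] / [6] / [7] / [8];  Q = [1, 3, 6] / [2, 7] / [4] / [5] / [8];  common shape = (3, 2, 1, 1, 1)

Row-insert the values π_1, π_2, … into P one at a time, bumping the leftmost entry strictly greater than the inserted value down to the next row. The recording tableau Q records, in position (i, j), the step at which that cell was added to P.
  Insert 8 (step 1): P = [8];  Q = [1]
  Insert 1 (step 2): P = [1] / [8];  Q = [1] / [2]
  Insert 7 (step 3): P = [1, 7] / [8];  Q = [1, 3] / [2]
  Insert 4 (step 4): P = [1, 4] / [7] / [8];  Q = [1, 3] / [2] / [4]
  Insert 2 (step 5): P = [1, 2] / [4] / [7] / [8];  Q = [1, 3] / [2] / [4] / [5]
  Insert 6 (step 6): P = [1, 2, 6] / [4] / [7] / [8];  Q = [1, 3, 6] / [2] / [4] / [5]
  Insert 5 (step 7): P = [1, 2, 5] / [4, 6] / [7] / [8];  Q = [1, 3, 6] / [2, 7] / [4] / [5]
  Insert 3 (step 8): P = [1, 2, 3] / [4, 5] / [6] / [7] / [8];  Q = [1, 3, 6] / [2, 7] / [4] / [5] / [8]
Final shape: (3, 2, 1, 1, 1).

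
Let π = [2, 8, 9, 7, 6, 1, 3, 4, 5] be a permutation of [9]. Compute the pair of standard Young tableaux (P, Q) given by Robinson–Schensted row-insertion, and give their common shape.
P = [1, 3, 4, 5] / [2, 6, 9] / [7] / [8];  Q = [1, 2, 3, 9] / [4, 7, 8] / [5] / [6];  common shape = (4, 3, 1, 1)

Row-insert the values π_1, π_2, … into P one at a time, bumping the leftmost entry strictly greater than the inserted value down to the next row. The recording tableau Q records, in position (i, j), the step at which that cell was added to P.
  Insert 2 (step 1): P = [2];  Q = [1]
  Insert 8 (step 2): P = [2, 8];  Q = [1, 2]
  Insert 9 (step 3): P = [2, 8, 9];  Q = [1, 2, 3]
  Insert 7 (step 4): P = [2, 7, 9] / [8];  Q = [1, 2, 3] / [4]
  Insert 6 (step 5): P = [2, 6, 9] / [7] / [8];  Q = [1, 2, 3] / [4] / [5]
  Insert 1 (step 6): P = [1, 6, 9] / [2] / [7] / [8];  Q = [1, 2, 3] / [4] / [5] / [6]
  Insert 3 (step 7): P = [1, 3, 9] / [2, 6] / [7] / [8];  Q = [1, 2, 3] / [4, 7] / [5] / [6]
  Insert 4 (step 8): P = [1, 3, 4] / [2, 6, 9] / [7] / [8];  Q = [1, 2, 3] / [4, 7, 8] / [5] / [6]
  Insert 5 (step 9): P = [1, 3, 4, 5] / [2, 6, 9] / [7] / [8];  Q = [1, 2, 3, 9] / [4, 7, 8] / [5] / [6]
Final shape: (4, 3, 1, 1).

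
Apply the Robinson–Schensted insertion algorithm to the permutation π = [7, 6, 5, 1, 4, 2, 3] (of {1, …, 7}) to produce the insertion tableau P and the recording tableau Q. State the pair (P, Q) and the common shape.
P = [1, 2, 3] / [4] / [5] / [6] / [7];  Q = [1, 5, 7] / [2] / [3] / [4] / [6];  common shape = (3, 1, 1, 1, 1)

Row-insert the values π_1, π_2, … into P one at a time, bumping the leftmost entry strictly greater than the inserted value down to the next row. The recording tableau Q records, in position (i, j), the step at which that cell was added to P.
  Insert 7 (step 1): P = [7];  Q = [1]
  Insert 6 (step 2): P = [6] / [7];  Q = [1] / [2]
  Insert 5 (step 3): P = [5] / [6] / [7];  Q = [1] / [2] / [3]
  Insert 1 (step 4): P = [1] / [5] / [6] / [7];  Q = [1] / [2] / [3] / [4]
  Insert 4 (step 5): P = [1, 4] / [5] / [6] / [7];  Q = [1, 5] / [2] / [3] / [4]
  Insert 2 (step 6): P = [1, 2] / [4] / [5] / [6] / [7];  Q = [1, 5] / [2] / [3] / [4] / [6]
  Insert 3 (step 7): P = [1, 2, 3] / [4] / [5] / [6] / [7];  Q = [1, 5, 7] / [2] / [3] / [4] / [6]
Final shape: (3, 1, 1, 1, 1).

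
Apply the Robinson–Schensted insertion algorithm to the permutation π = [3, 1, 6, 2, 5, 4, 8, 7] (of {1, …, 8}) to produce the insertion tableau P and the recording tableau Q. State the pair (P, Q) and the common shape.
P = [1, 2, 4, 7] / [3, 5, 8] / [6];  Q = [1, 3, 5, 7] / [2, 4, 8] / [6];  common shape = (4, 3, 1)

Row-insert the values π_1, π_2, … into P one at a time, bumping the leftmost entry strictly greater than the inserted value down to the next row. The recording tableau Q records, in position (i, j), the step at which that cell was added to P.
  Insert 3 (step 1): P = [3];  Q = [1]
  Insert 1 (step 2): P = [1] / [3];  Q = [1] / [2]
  Insert 6 (step 3): P = [1, 6] / [3];  Q = [1, 3] / [2]
  Insert 2 (step 4): P = [1, 2] / [3, 6];  Q = [1, 3] / [2, 4]
  Insert 5 (step 5): P = [1, 2, 5] / [3, 6];  Q = [1, 3, 5] / [2, 4]
  Insert 4 (step 6): P = [1, 2, 4] / [3, 5] / [6];  Q = [1, 3, 5] / [2, 4] / [6]
  Insert 8 (step 7): P = [1, 2, 4, 8] / [3, 5] / [6];  Q = [1, 3, 5, 7] / [2, 4] / [6]
  Insert 7 (step 8): P = [1, 2, 4, 7] / [3, 5, 8] / [6];  Q = [1, 3, 5, 7] / [2, 4, 8] / [6]
Final shape: (4, 3, 1).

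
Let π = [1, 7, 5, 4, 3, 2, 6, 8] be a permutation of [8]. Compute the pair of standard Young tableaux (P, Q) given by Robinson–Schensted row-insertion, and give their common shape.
P = [1, 2, 6, 8] / [3] / [4] / [5] / [7];  Q = [1, 2, 7, 8] / [3] / [4] / [5] / [6];  common shape = (4, 1, 1, 1, 1)

Row-insert the values π_1, π_2, … into P one at a time, bumping the leftmost entry strictly greater than the inserted value down to the next row. The recording tableau Q records, in position (i, j), the step at which that cell was added to P.
  Insert 1 (step 1): P = [1];  Q = [1]
  Insert 7 (step 2): P = [1, 7];  Q = [1, 2]
  Insert 5 (step 3): P = [1, 5] / [7];  Q = [1, 2] / [3]
  Insert 4 (step 4): P = [1, 4] / [5] / [7];  Q = [1, 2] / [3] / [4]
  Insert 3 (step 5): P = [1, 3] / [4] / [5] / [7];  Q = [1, 2] / [3] / [4] / [5]
  Insert 2 (step 6): P = [1, 2] / [3] / [4] / [5] / [7];  Q = [1, 2] / [3] / [4] / [5] / [6]
  Insert 6 (step 7): P = [1, 2, 6] / [3] / [4] / [5] / [7];  Q = [1, 2, 7] / [3] / [4] / [5] / [6]
  Insert 8 (step 8): P = [1, 2, 6, 8] / [3] / [4] / [5] / [7];  Q = [1, 2, 7, 8] / [3] / [4] / [5] / [6]
Final shape: (4, 1, 1, 1, 1).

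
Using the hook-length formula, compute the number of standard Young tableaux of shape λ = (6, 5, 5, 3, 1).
# SYT of shape (6, 5, 5, 3, 1) = 67343562

Hook-length formula: f^λ = n! / Π hook(c), product over all cells c of the Young diagram. For λ = (6, 5, 5, 3, 1), n = 20 boxes. Hook lengths by row (left-to-right, top-to-bottom): [10, 8, 7, 5, 4, 1]; [8, 6, 5, 3, 2]; [7, 5, 4, 2, 1]; [4, 2, 1]; [1]. Product of hooks = 36126720000. So f^λ = 20! / 36126720000 = 2432902008176640000 / 36126720000 = 67343562.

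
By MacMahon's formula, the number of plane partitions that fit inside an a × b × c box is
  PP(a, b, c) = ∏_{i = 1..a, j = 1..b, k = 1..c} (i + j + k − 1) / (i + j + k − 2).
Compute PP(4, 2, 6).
PP(4, 2, 6) = 13860

Evaluate the triple product over i = 1..4, j = 1..2, k = 1..6. The factors are (2/1) · (3/2) · (4/3) · (5/4) · (6/5) · (7/6) · (3/2) · (4/3) · … (48 factors total). The numerators and denominators telescope so the product is an integer; carrying out the multiplication exactly gives PP(4, 2, 6) = 13860.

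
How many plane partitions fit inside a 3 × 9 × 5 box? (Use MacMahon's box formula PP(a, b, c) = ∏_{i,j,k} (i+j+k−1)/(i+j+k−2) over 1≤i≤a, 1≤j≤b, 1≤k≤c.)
PP(3, 9, 5) = 208416208

Evaluate the triple product over i = 1..3, j = 1..9, k = 1..5. The factors are (2/1) · (3/2) · (4/3) · (5/4) · (6/5) · (3/2) · (4/3) · (5/4) · … (135 factors total). The numerators and denominators telescope so the product is an integer; carrying out the multiplication exactly gives PP(3, 9, 5) = 208416208.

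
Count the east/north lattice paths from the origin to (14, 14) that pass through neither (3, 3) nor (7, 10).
Number of paths = 21768120

Inclusion–exclusion. Total paths: C(28, 14) = 40116600. Through P₁: C(6, 3)·C(22, 11) = 14108640. Through P₂: C(17, 7)·C(11, 7) = 6417840. Since P₁ is strictly southwest of P₂, a monotone path through both must visit P₁ then P₂; paths through both = C(6, 3)·C(11, 4)·C(11, 7) = 2178000. Avoid both = 40116600 − 14108640 − 6417840 + 2178000 = 21768120.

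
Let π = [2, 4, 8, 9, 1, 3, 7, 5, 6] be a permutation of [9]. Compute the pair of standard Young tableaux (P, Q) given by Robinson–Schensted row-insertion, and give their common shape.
P = [1, 3, 5, 6] / [2, 4, 7, 9] / [8];  Q = [1, 2, 3, 4] / [5, 6, 7, 9] / [8];  common shape = (4, 4, 1)

Row-insert the values π_1, π_2, … into P one at a time, bumping the leftmost entry strictly greater than the inserted value down to the next row. The recording tableau Q records, in position (i, j), the step at which that cell was added to P.
  Insert 2 (step 1): P = [2];  Q = [1]
  Insert 4 (step 2): P = [2, 4];  Q = [1, 2]
  Insert 8 (step 3): P = [2, 4, 8];  Q = [1, 2, 3]
  Insert 9 (step 4): P = [2, 4, 8, 9];  Q = [1, 2, 3, 4]
  Insert 1 (step 5): P = [1, 4, 8, 9] / [2];  Q = [1, 2, 3, 4] / [5]
  Insert 3 (step 6): P = [1, 3, 8, 9] / [2, 4];  Q = [1, 2, 3, 4] / [5, 6]
  Insert 7 (step 7): P = [1, 3, 7, 9] / [2, 4, 8];  Q = [1, 2, 3, 4] / [5, 6, 7]
  Insert 5 (step 8): P = [1, 3, 5, 9] / [2, 4, 7] / [8];  Q = [1, 2, 3, 4] / [5, 6, 7] / [8]
  Insert 6 (step 9): P = [1, 3, 5, 6] / [2, 4, 7, 9] / [8];  Q = [1, 2, 3, 4] / [5, 6, 7, 9] / [8]
Final shape: (4, 4, 1).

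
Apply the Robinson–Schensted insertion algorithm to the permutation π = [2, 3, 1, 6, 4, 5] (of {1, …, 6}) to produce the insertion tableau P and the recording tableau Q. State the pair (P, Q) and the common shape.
P = [1, 3, 4, 5] / [2, 6];  Q = [1, 2, 4, 6] / [3, 5];  common shape = (4, 2)

Row-insert the values π_1, π_2, … into P one at a time, bumping the leftmost entry strictly greater than the inserted value down to the next row. The recording tableau Q records, in position (i, j), the step at which that cell was added to P.
  Insert 2 (step 1): P = [2];  Q = [1]
  Insert 3 (step 2): P = [2, 3];  Q = [1, 2]
  Insert 1 (step 3): P = [1, 3] / [2];  Q = [1, 2] / [3]
  Insert 6 (step 4): P = [1, 3, 6] / [2];  Q = [1, 2, 4] / [3]
  Insert 4 (step 5): P = [1, 3, 4] / [2, 6];  Q = [1, 2, 4] / [3, 5]
  Insert 5 (step 6): P = [1, 3, 4, 5] / [2, 6];  Q = [1, 2, 4, 6] / [3, 5]
Final shape: (4, 2).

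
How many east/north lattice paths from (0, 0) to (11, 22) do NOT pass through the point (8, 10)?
Number of paths = 173626830

Total paths from (0, 0) to (11, 22): C(33, 11) = 193536720. Paths through (8, 10): (paths (0, 0) → (8, 10)) × (paths (8, 10) → (11, 22)) = C(18, 8) · C(15, 3) = 43758 · 455 = 19909890. Avoidance count = 193536720 − 19909890 = 173626830.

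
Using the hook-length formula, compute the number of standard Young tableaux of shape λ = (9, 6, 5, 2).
# SYT of shape (9, 6, 5, 2) = 465585120

Hook-length formula: f^λ = n! / Π hook(c), product over all cells c of the Young diagram. For λ = (9, 6, 5, 2), n = 22 boxes. Hook lengths by row (left-to-right, top-to-bottom): [12, 11, 9, 8, 7, 5, 3, 2, 1]; [8, 7, 5, 4, 3, 1]; [6, 5, 3, 2, 1]; [2, 1]. Product of hooks = 2414168064000. So f^λ = 22! / 2414168064000 = 1124000727777607680000 / 2414168064000 = 465585120.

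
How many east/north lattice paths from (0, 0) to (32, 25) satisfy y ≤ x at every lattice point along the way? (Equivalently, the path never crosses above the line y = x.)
Number of paths = 2407144796004312

By the reflection principle (André's argument), the number of monotone paths to (32, 25) with n ≤ m that never go above y = x is C(57, 32) − C(57, 33) = 9929472283517787 − 7522327487513475 = 2407144796004312.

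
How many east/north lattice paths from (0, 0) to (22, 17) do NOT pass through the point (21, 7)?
Number of paths = 51008093370

Total paths from (0, 0) to (22, 17): C(39, 22) = 51021117810. Paths through (21, 7): (paths (0, 0) → (21, 7)) × (paths (21, 7) → (22, 17)) = C(28, 21) · C(11, 1) = 1184040 · 11 = 13024440. Avoidance count = 51021117810 − 13024440 = 51008093370.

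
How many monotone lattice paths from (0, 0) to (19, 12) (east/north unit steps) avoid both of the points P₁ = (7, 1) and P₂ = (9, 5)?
Number of paths = 93702765

Inclusion–exclusion. Total paths: C(31, 19) = 141120525. Through P₁: C(8, 7)·C(23, 12) = 10816624. Through P₂: C(14, 9)·C(17, 10) = 38934896. Since P₁ is strictly southwest of P₂, a monotone path through both must visit P₁ then P₂; paths through both = C(8, 7)·C(6, 2)·C(17, 10) = 2333760. Avoid both = 141120525 − 10816624 − 38934896 + 2333760 = 93702765.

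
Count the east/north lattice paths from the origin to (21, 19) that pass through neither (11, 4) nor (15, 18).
Number of paths = 119589681060

Inclusion–exclusion. Total paths: C(40, 21) = 131282408400. Through P₁: C(15, 11)·C(25, 10) = 4461857400. Through P₂: C(33, 15)·C(7, 6) = 7260108240. Since P₁ is strictly southwest of P₂, a monotone path through both must visit P₁ then P₂; paths through both = C(15, 11)·C(18, 4)·C(7, 6) = 29238300. Avoid both = 131282408400 − 4461857400 − 7260108240 + 29238300 = 119589681060.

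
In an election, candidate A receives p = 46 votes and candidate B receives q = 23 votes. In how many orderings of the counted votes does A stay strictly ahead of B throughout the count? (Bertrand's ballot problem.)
Strict-lead orderings = 400978991944396320

Total orderings of the 69 votes with 46 for A: C(69, 46) = 1202936975833188960. By the Bertrand ballot formula (Cycle Lemma / reflection principle), the number of orderings in which A is strictly ahead of B throughout is (p − q)/(p + q) · C(p + q, p) = (46 − 23)/(46 + 23) · 1202936975833188960 = 400978991944396320.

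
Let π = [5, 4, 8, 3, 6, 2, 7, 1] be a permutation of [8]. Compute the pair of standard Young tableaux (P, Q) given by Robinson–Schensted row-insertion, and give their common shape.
P = [1, 6, 7] / [2, 8] / [3] / [4] / [5];  Q = [1, 3, 7] / [2, 5] / [4] / [6] / [8];  common shape = (3, 2, 1, 1, 1)

Row-insert the values π_1, π_2, … into P one at a time, bumping the leftmost entry strictly greater than the inserted value down to the next row. The recording tableau Q records, in position (i, j), the step at which that cell was added to P.
  Insert 5 (step 1): P = [5];  Q = [1]
  Insert 4 (step 2): P = [4] / [5];  Q = [1] / [2]
  Insert 8 (step 3): P = [4, 8] / [5];  Q = [1, 3] / [2]
  Insert 3 (step 4): P = [3, 8] / [4] / [5];  Q = [1, 3] / [2] / [4]
  Insert 6 (step 5): P = [3, 6] / [4, 8] / [5];  Q = [1, 3] / [2, 5] / [4]
  Insert 2 (step 6): P = [2, 6] / [3, 8] / [4] / [5];  Q = [1, 3] / [2, 5] / [4] / [6]
  Insert 7 (step 7): P = [2, 6, 7] / [3, 8] / [4] / [5];  Q = [1, 3, 7] / [2, 5] / [4] / [6]
  Insert 1 (step 8): P = [1, 6, 7] / [2, 8] / [3] / [4] / [5];  Q = [1, 3, 7] / [2, 5] / [4] / [6] / [8]
Final shape: (3, 2, 1, 1, 1).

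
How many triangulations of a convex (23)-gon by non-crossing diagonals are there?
C_21 = 24466267020

These polygon triangulations are counted by the Catalan number C_n = (1/(n + 1)) · C(2n, n). For n = 21: C_21 = (1/22) · C(42, 21) = 538257874440/22 = 24466267020.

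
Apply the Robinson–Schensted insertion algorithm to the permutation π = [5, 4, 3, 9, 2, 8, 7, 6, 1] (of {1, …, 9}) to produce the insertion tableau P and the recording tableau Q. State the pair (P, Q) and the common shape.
P = [1, 6] / [2, 7] / [3, 8] / [4, 9] / [5];  Q = [1, 4] / [2, 6] / [3, 7] / [5, 8] / [9];  common shape = (2, 2, 2, 2, 1)

Row-insert the values π_1, π_2, … into P one at a time, bumping the leftmost entry strictly greater than the inserted value down to the next row. The recording tableau Q records, in position (i, j), the step at which that cell was added to P.
  Insert 5 (step 1): P = [5];  Q = [1]
  Insert 4 (step 2): P = [4] / [5];  Q = [1] / [2]
  Insert 3 (step 3): P = [3] / [4] / [5];  Q = [1] / [2] / [3]
  Insert 9 (step 4): P = [3, 9] / [4] / [5];  Q = [1, 4] / [2] / [3]
  Insert 2 (step 5): P = [2, 9] / [3] / [4] / [5];  Q = [1, 4] / [2] / [3] / [5]
  Insert 8 (step 6): P = [2, 8] / [3, 9] / [4] / [5];  Q = [1, 4] / [2, 6] / [3] / [5]
  Insert 7 (step 7): P = [2, 7] / [3, 8] / [4, 9] / [5];  Q = [1, 4] / [2, 6] / [3, 7] / [5]
  Insert 6 (step 8): P = [2, 6] / [3, 7] / [4, 8] / [5, 9];  Q = [1, 4] / [2, 6] / [3, 7] / [5, 8]
  Insert 1 (step 9): P = [1, 6] / [2, 7] / [3, 8] / [4, 9] / [5];  Q = [1, 4] / [2, 6] / [3, 7] / [5, 8] / [9]
Final shape: (2, 2, 2, 2, 1).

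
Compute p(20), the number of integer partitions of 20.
p(20) = 627

Compute p(n) via the recurrence p(n, m) = p(n, m−1) + p(n−m, m), where p(n, m) counts partitions of n with all parts ≤ m and p(n) = p(n, n). The base cases are p(0, m) = 1 and p(n, 0) = 0 for n > 0. Filling the table yields p(20) = 627. (Euler's pentagonal recurrence is an alternative.)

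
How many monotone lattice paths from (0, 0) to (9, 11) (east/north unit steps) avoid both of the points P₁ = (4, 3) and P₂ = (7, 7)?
Number of paths = 89810

Inclusion–exclusion. Total paths: C(20, 9) = 167960. Through P₁: C(7, 4)·C(13, 5) = 45045. Through P₂: C(14, 7)·C(6, 2) = 51480. Since P₁ is strictly southwest of P₂, a monotone path through both must visit P₁ then P₂; paths through both = C(7, 4)·C(7, 3)·C(6, 2) = 18375. Avoid both = 167960 − 45045 − 51480 + 18375 = 89810.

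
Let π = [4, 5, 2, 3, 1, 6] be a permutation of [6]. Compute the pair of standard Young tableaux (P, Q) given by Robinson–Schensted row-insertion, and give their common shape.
P = [1, 3, 6] / [2, 5] / [4];  Q = [1, 2, 6] / [3, 4] / [5];  common shape = (3, 2, 1)

Row-insert the values π_1, π_2, … into P one at a time, bumping the leftmost entry strictly greater than the inserted value down to the next row. The recording tableau Q records, in position (i, j), the step at which that cell was added to P.
  Insert 4 (step 1): P = [4];  Q = [1]
  Insert 5 (step 2): P = [4, 5];  Q = [1, 2]
  Insert 2 (step 3): P = [2, 5] / [4];  Q = [1, 2] / [3]
  Insert 3 (step 4): P = [2, 3] / [4, 5];  Q = [1, 2] / [3, 4]
  Insert 1 (step 5): P = [1, 3] / [2, 5] / [4];  Q = [1, 2] / [3, 4] / [5]
  Insert 6 (step 6): P = [1, 3, 6] / [2, 5] / [4];  Q = [1, 2, 6] / [3, 4] / [5]
Final shape: (3, 2, 1).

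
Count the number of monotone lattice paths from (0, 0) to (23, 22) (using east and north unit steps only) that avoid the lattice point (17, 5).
Number of paths = 4114057025502

Total paths from (0, 0) to (23, 22): C(45, 23) = 4116715363800. Paths through (17, 5): (paths (0, 0) → (17, 5)) × (paths (17, 5) → (23, 22)) = C(22, 17) · C(23, 6) = 26334 · 100947 = 2658338298. Avoidance count = 4116715363800 − 2658338298 = 4114057025502.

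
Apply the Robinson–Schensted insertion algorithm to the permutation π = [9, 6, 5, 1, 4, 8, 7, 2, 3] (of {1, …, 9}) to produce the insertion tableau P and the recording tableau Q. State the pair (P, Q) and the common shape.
P = [1, 2, 3] / [4, 7] / [5, 8] / [6] / [9];  Q = [1, 5, 6] / [2, 7] / [3, 9] / [4] / [8];  common shape = (3, 2, 2, 1, 1)

Row-insert the values π_1, π_2, … into P one at a time, bumping the leftmost entry strictly greater than the inserted value down to the next row. The recording tableau Q records, in position (i, j), the step at which that cell was added to P.
  Insert 9 (step 1): P = [9];  Q = [1]
  Insert 6 (step 2): P = [6] / [9];  Q = [1] / [2]
  Insert 5 (step 3): P = [5] / [6] / [9];  Q = [1] / [2] / [3]
  Insert 1 (step 4): P = [1] / [5] / [6] / [9];  Q = [1] / [2] / [3] / [4]
  Insert 4 (step 5): P = [1, 4] / [5] / [6] / [9];  Q = [1, 5] / [2] / [3] / [4]
  Insert 8 (step 6): P = [1, 4, 8] / [5] / [6] / [9];  Q = [1, 5, 6] / [2] / [3] / [4]
  Insert 7 (step 7): P = [1, 4, 7] / [5, 8] / [6] / [9];  Q = [1, 5, 6] / [2, 7] / [3] / [4]
  Insert 2 (step 8): P = [1, 2, 7] / [4, 8] / [5] / [6] / [9];  Q = [1, 5, 6] / [2, 7] / [3] / [4] / [8]
  Insert 3 (step 9): P = [1, 2, 3] / [4, 7] / [5, 8] / [6] / [9];  Q = [1, 5, 6] / [2, 7] / [3, 9] / [4] / [8]
Final shape: (3, 2, 2, 1, 1).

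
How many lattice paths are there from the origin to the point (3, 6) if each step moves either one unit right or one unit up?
Number of paths = 84

A monotone lattice path from (0, 0) to (3, 6) consists of 3 east steps and 6 north steps in some order, so it is determined by which 3 of the 9 steps are east. The count is C(9, 3) = 84.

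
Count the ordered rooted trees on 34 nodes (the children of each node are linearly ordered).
C_33 = 212336130412243110

These ordered rooted trees are counted by the Catalan number C_n = (1/(n + 1)) · C(2n, n). For n = 33: C_33 = (1/34) · C(66, 33) = 7219428434016265740/34 = 212336130412243110.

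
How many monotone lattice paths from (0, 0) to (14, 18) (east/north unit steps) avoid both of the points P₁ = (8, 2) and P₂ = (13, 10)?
Number of paths = 458302656

Inclusion–exclusion. Total paths: C(32, 14) = 471435600. Through P₁: C(10, 8)·C(22, 6) = 3357585. Through P₂: C(23, 13)·C(9, 1) = 10296594. Since P₁ is strictly southwest of P₂, a monotone path through both must visit P₁ then P₂; paths through both = C(10, 8)·C(13, 5)·C(9, 1) = 521235. Avoid both = 471435600 − 3357585 − 10296594 + 521235 = 458302656.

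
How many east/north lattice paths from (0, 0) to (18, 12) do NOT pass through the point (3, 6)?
Number of paths = 81935049

Total paths from (0, 0) to (18, 12): C(30, 18) = 86493225. Paths through (3, 6): (paths (0, 0) → (3, 6)) × (paths (3, 6) → (18, 12)) = C(9, 3) · C(21, 15) = 84 · 54264 = 4558176. Avoidance count = 86493225 − 4558176 = 81935049.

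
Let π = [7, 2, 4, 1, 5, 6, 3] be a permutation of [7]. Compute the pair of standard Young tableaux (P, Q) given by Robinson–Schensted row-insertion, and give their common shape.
P = [1, 3, 5, 6] / [2, 4] / [7];  Q = [1, 3, 5, 6] / [2, 7] / [4];  common shape = (4, 2, 1)

Row-insert the values π_1, π_2, … into P one at a time, bumping the leftmost entry strictly greater than the inserted value down to the next row. The recording tableau Q records, in position (i, j), the step at which that cell was added to P.
  Insert 7 (step 1): P = [7];  Q = [1]
  Insert 2 (step 2): P = [2] / [7];  Q = [1] / [2]
  Insert 4 (step 3): P = [2, 4] / [7];  Q = [1, 3] / [2]
  Insert 1 (step 4): P = [1, 4] / [2] / [7];  Q = [1, 3] / [2] / [4]
  Insert 5 (step 5): P = [1, 4, 5] / [2] / [7];  Q = [1, 3, 5] / [2] / [4]
  Insert 6 (step 6): P = [1, 4, 5, 6] / [2] / [7];  Q = [1, 3, 5, 6] / [2] / [4]
  Insert 3 (step 7): P = [1, 3, 5, 6] / [2, 4] / [7];  Q = [1, 3, 5, 6] / [2, 7] / [4]
Final shape: (4, 2, 1).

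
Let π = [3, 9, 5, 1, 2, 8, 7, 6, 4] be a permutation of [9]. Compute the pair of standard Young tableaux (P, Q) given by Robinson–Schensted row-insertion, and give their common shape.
P = [1, 2, 4] / [3, 5, 6] / [7] / [8] / [9];  Q = [1, 2, 6] / [3, 5, 7] / [4] / [8] / [9];  common shape = (3, 3, 1, 1, 1)

Row-insert the values π_1, π_2, … into P one at a time, bumping the leftmost entry strictly greater than the inserted value down to the next row. The recording tableau Q records, in position (i, j), the step at which that cell was added to P.
  Insert 3 (step 1): P = [3];  Q = [1]
  Insert 9 (step 2): P = [3, 9];  Q = [1, 2]
  Insert 5 (step 3): P = [3, 5] / [9];  Q = [1, 2] / [3]
  Insert 1 (step 4): P = [1, 5] / [3] / [9];  Q = [1, 2] / [3] / [4]
  Insert 2 (step 5): P = [1, 2] / [3, 5] / [9];  Q = [1, 2] / [3, 5] / [4]
  Insert 8 (step 6): P = [1, 2, 8] / [3, 5] / [9];  Q = [1, 2, 6] / [3, 5] / [4]
  Insert 7 (step 7): P = [1, 2, 7] / [3, 5, 8] / [9];  Q = [1, 2, 6] / [3, 5, 7] / [4]
  Insert 6 (step 8): P = [1, 2, 6] / [3, 5, 7] / [8] / [9];  Q = [1, 2, 6] / [3, 5, 7] / [4] / [8]
  Insert 4 (step 9): P = [1, 2, 4] / [3, 5, 6] / [7] / [8] / [9];  Q = [1, 2, 6] / [3, 5, 7] / [4] / [8] / [9]
Final shape: (3, 3, 1, 1, 1).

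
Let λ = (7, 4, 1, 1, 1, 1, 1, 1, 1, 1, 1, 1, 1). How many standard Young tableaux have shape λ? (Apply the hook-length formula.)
# SYT of shape (7, 4, 1, 1, 1, 1, 1, 1, 1, 1, 1, 1, 1) = 13069056

Hook-length formula: f^λ = n! / Π hook(c), product over all cells c of the Young diagram. For λ = (7, 4, 1, 1, 1, 1, 1, 1, 1, 1, 1, 1, 1), n = 22 boxes. Hook lengths by row (left-to-right, top-to-bottom): [19, 7, 6, 5, 3, 2, 1]; [15, 3, 2, 1]; [11]; [10]; [9]; [8]; [7]; [6]; [5]; [4]; [3]; [2]; [1]. Product of hooks = 86004737280000. So f^λ = 22! / 86004737280000 = 1124000727777607680000 / 86004737280000 = 13069056.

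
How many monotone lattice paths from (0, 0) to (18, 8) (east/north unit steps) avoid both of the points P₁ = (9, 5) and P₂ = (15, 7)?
Number of paths = 663883

Inclusion–exclusion. Total paths: C(26, 18) = 1562275. Through P₁: C(14, 9)·C(12, 9) = 440440. Through P₂: C(22, 15)·C(4, 3) = 682176. Since P₁ is strictly southwest of P₂, a monotone path through both must visit P₁ then P₂; paths through both = C(14, 9)·C(8, 6)·C(4, 3) = 224224. Avoid both = 1562275 − 440440 − 682176 + 224224 = 663883.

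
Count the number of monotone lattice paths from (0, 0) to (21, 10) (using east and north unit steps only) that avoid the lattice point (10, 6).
Number of paths = 33421245

Total paths from (0, 0) to (21, 10): C(31, 21) = 44352165. Paths through (10, 6): (paths (0, 0) → (10, 6)) × (paths (10, 6) → (21, 10)) = C(16, 10) · C(15, 11) = 8008 · 1365 = 10930920. Avoidance count = 44352165 − 10930920 = 33421245.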